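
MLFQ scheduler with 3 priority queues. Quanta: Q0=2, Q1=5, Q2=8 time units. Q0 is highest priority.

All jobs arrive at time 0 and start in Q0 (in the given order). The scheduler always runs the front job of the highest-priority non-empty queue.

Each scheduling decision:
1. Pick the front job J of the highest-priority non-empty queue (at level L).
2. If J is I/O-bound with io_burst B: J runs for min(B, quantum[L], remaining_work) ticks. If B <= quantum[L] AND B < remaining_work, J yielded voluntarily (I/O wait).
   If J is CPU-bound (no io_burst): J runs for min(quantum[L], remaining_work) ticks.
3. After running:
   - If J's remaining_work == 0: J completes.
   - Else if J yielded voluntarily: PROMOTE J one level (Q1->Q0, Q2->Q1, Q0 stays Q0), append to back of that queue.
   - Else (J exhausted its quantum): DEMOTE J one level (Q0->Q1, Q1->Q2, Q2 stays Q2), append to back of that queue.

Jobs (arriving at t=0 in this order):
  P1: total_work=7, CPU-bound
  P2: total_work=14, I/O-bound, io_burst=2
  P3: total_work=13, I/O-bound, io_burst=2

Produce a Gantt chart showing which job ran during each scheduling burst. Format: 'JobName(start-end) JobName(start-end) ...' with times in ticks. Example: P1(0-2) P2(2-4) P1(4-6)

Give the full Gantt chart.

t=0-2: P1@Q0 runs 2, rem=5, quantum used, demote→Q1. Q0=[P2,P3] Q1=[P1] Q2=[]
t=2-4: P2@Q0 runs 2, rem=12, I/O yield, promote→Q0. Q0=[P3,P2] Q1=[P1] Q2=[]
t=4-6: P3@Q0 runs 2, rem=11, I/O yield, promote→Q0. Q0=[P2,P3] Q1=[P1] Q2=[]
t=6-8: P2@Q0 runs 2, rem=10, I/O yield, promote→Q0. Q0=[P3,P2] Q1=[P1] Q2=[]
t=8-10: P3@Q0 runs 2, rem=9, I/O yield, promote→Q0. Q0=[P2,P3] Q1=[P1] Q2=[]
t=10-12: P2@Q0 runs 2, rem=8, I/O yield, promote→Q0. Q0=[P3,P2] Q1=[P1] Q2=[]
t=12-14: P3@Q0 runs 2, rem=7, I/O yield, promote→Q0. Q0=[P2,P3] Q1=[P1] Q2=[]
t=14-16: P2@Q0 runs 2, rem=6, I/O yield, promote→Q0. Q0=[P3,P2] Q1=[P1] Q2=[]
t=16-18: P3@Q0 runs 2, rem=5, I/O yield, promote→Q0. Q0=[P2,P3] Q1=[P1] Q2=[]
t=18-20: P2@Q0 runs 2, rem=4, I/O yield, promote→Q0. Q0=[P3,P2] Q1=[P1] Q2=[]
t=20-22: P3@Q0 runs 2, rem=3, I/O yield, promote→Q0. Q0=[P2,P3] Q1=[P1] Q2=[]
t=22-24: P2@Q0 runs 2, rem=2, I/O yield, promote→Q0. Q0=[P3,P2] Q1=[P1] Q2=[]
t=24-26: P3@Q0 runs 2, rem=1, I/O yield, promote→Q0. Q0=[P2,P3] Q1=[P1] Q2=[]
t=26-28: P2@Q0 runs 2, rem=0, completes. Q0=[P3] Q1=[P1] Q2=[]
t=28-29: P3@Q0 runs 1, rem=0, completes. Q0=[] Q1=[P1] Q2=[]
t=29-34: P1@Q1 runs 5, rem=0, completes. Q0=[] Q1=[] Q2=[]

Answer: P1(0-2) P2(2-4) P3(4-6) P2(6-8) P3(8-10) P2(10-12) P3(12-14) P2(14-16) P3(16-18) P2(18-20) P3(20-22) P2(22-24) P3(24-26) P2(26-28) P3(28-29) P1(29-34)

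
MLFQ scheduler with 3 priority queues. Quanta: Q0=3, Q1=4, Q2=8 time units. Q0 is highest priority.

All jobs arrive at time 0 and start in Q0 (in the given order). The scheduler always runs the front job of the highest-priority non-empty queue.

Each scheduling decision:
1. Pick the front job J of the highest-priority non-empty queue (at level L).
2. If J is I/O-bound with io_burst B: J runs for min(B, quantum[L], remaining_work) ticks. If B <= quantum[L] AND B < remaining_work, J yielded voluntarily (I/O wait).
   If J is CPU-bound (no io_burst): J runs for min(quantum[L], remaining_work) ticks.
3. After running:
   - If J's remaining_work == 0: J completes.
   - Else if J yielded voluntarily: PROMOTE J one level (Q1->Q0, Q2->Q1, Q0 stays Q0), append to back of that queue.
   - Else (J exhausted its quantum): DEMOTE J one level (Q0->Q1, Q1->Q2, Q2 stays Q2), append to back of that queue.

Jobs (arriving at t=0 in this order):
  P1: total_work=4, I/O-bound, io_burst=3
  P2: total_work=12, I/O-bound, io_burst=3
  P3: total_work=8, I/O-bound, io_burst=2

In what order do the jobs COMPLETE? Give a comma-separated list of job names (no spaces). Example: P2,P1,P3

t=0-3: P1@Q0 runs 3, rem=1, I/O yield, promote→Q0. Q0=[P2,P3,P1] Q1=[] Q2=[]
t=3-6: P2@Q0 runs 3, rem=9, I/O yield, promote→Q0. Q0=[P3,P1,P2] Q1=[] Q2=[]
t=6-8: P3@Q0 runs 2, rem=6, I/O yield, promote→Q0. Q0=[P1,P2,P3] Q1=[] Q2=[]
t=8-9: P1@Q0 runs 1, rem=0, completes. Q0=[P2,P3] Q1=[] Q2=[]
t=9-12: P2@Q0 runs 3, rem=6, I/O yield, promote→Q0. Q0=[P3,P2] Q1=[] Q2=[]
t=12-14: P3@Q0 runs 2, rem=4, I/O yield, promote→Q0. Q0=[P2,P3] Q1=[] Q2=[]
t=14-17: P2@Q0 runs 3, rem=3, I/O yield, promote→Q0. Q0=[P3,P2] Q1=[] Q2=[]
t=17-19: P3@Q0 runs 2, rem=2, I/O yield, promote→Q0. Q0=[P2,P3] Q1=[] Q2=[]
t=19-22: P2@Q0 runs 3, rem=0, completes. Q0=[P3] Q1=[] Q2=[]
t=22-24: P3@Q0 runs 2, rem=0, completes. Q0=[] Q1=[] Q2=[]

Answer: P1,P2,P3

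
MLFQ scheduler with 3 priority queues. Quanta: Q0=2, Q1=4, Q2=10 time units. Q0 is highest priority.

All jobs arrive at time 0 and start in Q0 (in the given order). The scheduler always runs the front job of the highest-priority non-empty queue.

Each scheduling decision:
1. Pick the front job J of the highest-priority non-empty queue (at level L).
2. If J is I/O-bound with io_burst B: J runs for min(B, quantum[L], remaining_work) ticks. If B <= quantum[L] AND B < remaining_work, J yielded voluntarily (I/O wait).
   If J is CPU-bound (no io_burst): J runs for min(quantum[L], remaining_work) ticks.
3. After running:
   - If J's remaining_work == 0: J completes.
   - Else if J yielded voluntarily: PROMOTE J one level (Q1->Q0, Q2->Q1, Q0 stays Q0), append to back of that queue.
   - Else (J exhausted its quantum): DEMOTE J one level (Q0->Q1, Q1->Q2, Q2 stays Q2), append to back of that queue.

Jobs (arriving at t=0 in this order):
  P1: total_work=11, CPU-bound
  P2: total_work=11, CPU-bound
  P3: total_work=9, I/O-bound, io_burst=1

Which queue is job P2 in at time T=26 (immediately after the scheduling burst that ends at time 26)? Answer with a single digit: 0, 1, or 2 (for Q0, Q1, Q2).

Answer: 2

Derivation:
t=0-2: P1@Q0 runs 2, rem=9, quantum used, demote→Q1. Q0=[P2,P3] Q1=[P1] Q2=[]
t=2-4: P2@Q0 runs 2, rem=9, quantum used, demote→Q1. Q0=[P3] Q1=[P1,P2] Q2=[]
t=4-5: P3@Q0 runs 1, rem=8, I/O yield, promote→Q0. Q0=[P3] Q1=[P1,P2] Q2=[]
t=5-6: P3@Q0 runs 1, rem=7, I/O yield, promote→Q0. Q0=[P3] Q1=[P1,P2] Q2=[]
t=6-7: P3@Q0 runs 1, rem=6, I/O yield, promote→Q0. Q0=[P3] Q1=[P1,P2] Q2=[]
t=7-8: P3@Q0 runs 1, rem=5, I/O yield, promote→Q0. Q0=[P3] Q1=[P1,P2] Q2=[]
t=8-9: P3@Q0 runs 1, rem=4, I/O yield, promote→Q0. Q0=[P3] Q1=[P1,P2] Q2=[]
t=9-10: P3@Q0 runs 1, rem=3, I/O yield, promote→Q0. Q0=[P3] Q1=[P1,P2] Q2=[]
t=10-11: P3@Q0 runs 1, rem=2, I/O yield, promote→Q0. Q0=[P3] Q1=[P1,P2] Q2=[]
t=11-12: P3@Q0 runs 1, rem=1, I/O yield, promote→Q0. Q0=[P3] Q1=[P1,P2] Q2=[]
t=12-13: P3@Q0 runs 1, rem=0, completes. Q0=[] Q1=[P1,P2] Q2=[]
t=13-17: P1@Q1 runs 4, rem=5, quantum used, demote→Q2. Q0=[] Q1=[P2] Q2=[P1]
t=17-21: P2@Q1 runs 4, rem=5, quantum used, demote→Q2. Q0=[] Q1=[] Q2=[P1,P2]
t=21-26: P1@Q2 runs 5, rem=0, completes. Q0=[] Q1=[] Q2=[P2]
t=26-31: P2@Q2 runs 5, rem=0, completes. Q0=[] Q1=[] Q2=[]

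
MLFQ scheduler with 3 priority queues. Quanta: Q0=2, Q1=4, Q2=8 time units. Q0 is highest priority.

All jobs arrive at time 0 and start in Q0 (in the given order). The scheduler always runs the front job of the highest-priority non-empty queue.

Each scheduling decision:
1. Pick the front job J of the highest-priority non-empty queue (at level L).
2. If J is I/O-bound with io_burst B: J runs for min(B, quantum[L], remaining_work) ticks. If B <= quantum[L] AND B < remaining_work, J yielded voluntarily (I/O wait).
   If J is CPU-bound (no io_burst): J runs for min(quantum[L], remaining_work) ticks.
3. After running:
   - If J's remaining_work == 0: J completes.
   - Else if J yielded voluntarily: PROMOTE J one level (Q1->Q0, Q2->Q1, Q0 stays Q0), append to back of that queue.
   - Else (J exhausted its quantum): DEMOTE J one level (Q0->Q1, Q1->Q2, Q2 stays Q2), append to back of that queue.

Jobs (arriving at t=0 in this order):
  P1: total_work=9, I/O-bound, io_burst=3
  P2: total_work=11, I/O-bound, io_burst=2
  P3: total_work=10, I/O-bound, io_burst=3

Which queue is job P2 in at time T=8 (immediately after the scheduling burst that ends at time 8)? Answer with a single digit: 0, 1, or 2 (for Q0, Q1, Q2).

Answer: 0

Derivation:
t=0-2: P1@Q0 runs 2, rem=7, quantum used, demote→Q1. Q0=[P2,P3] Q1=[P1] Q2=[]
t=2-4: P2@Q0 runs 2, rem=9, I/O yield, promote→Q0. Q0=[P3,P2] Q1=[P1] Q2=[]
t=4-6: P3@Q0 runs 2, rem=8, quantum used, demote→Q1. Q0=[P2] Q1=[P1,P3] Q2=[]
t=6-8: P2@Q0 runs 2, rem=7, I/O yield, promote→Q0. Q0=[P2] Q1=[P1,P3] Q2=[]
t=8-10: P2@Q0 runs 2, rem=5, I/O yield, promote→Q0. Q0=[P2] Q1=[P1,P3] Q2=[]
t=10-12: P2@Q0 runs 2, rem=3, I/O yield, promote→Q0. Q0=[P2] Q1=[P1,P3] Q2=[]
t=12-14: P2@Q0 runs 2, rem=1, I/O yield, promote→Q0. Q0=[P2] Q1=[P1,P3] Q2=[]
t=14-15: P2@Q0 runs 1, rem=0, completes. Q0=[] Q1=[P1,P3] Q2=[]
t=15-18: P1@Q1 runs 3, rem=4, I/O yield, promote→Q0. Q0=[P1] Q1=[P3] Q2=[]
t=18-20: P1@Q0 runs 2, rem=2, quantum used, demote→Q1. Q0=[] Q1=[P3,P1] Q2=[]
t=20-23: P3@Q1 runs 3, rem=5, I/O yield, promote→Q0. Q0=[P3] Q1=[P1] Q2=[]
t=23-25: P3@Q0 runs 2, rem=3, quantum used, demote→Q1. Q0=[] Q1=[P1,P3] Q2=[]
t=25-27: P1@Q1 runs 2, rem=0, completes. Q0=[] Q1=[P3] Q2=[]
t=27-30: P3@Q1 runs 3, rem=0, completes. Q0=[] Q1=[] Q2=[]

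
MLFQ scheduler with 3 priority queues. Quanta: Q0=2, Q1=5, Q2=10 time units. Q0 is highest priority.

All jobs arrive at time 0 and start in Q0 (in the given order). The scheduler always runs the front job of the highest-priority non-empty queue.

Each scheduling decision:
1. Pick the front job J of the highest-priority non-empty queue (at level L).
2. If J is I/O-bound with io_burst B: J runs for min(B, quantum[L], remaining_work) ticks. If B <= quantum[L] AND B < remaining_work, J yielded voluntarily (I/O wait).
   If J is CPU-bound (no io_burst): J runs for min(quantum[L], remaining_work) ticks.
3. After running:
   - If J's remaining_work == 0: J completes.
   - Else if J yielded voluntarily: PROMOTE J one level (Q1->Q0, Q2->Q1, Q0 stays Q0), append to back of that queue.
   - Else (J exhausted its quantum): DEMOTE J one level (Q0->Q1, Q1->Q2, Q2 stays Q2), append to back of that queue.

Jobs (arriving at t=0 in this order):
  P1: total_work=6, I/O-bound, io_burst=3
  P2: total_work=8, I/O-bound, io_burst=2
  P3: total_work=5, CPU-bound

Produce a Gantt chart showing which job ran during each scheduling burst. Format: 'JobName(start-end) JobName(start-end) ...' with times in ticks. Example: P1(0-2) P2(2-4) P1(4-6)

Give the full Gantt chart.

Answer: P1(0-2) P2(2-4) P3(4-6) P2(6-8) P2(8-10) P2(10-12) P1(12-15) P1(15-16) P3(16-19)

Derivation:
t=0-2: P1@Q0 runs 2, rem=4, quantum used, demote→Q1. Q0=[P2,P3] Q1=[P1] Q2=[]
t=2-4: P2@Q0 runs 2, rem=6, I/O yield, promote→Q0. Q0=[P3,P2] Q1=[P1] Q2=[]
t=4-6: P3@Q0 runs 2, rem=3, quantum used, demote→Q1. Q0=[P2] Q1=[P1,P3] Q2=[]
t=6-8: P2@Q0 runs 2, rem=4, I/O yield, promote→Q0. Q0=[P2] Q1=[P1,P3] Q2=[]
t=8-10: P2@Q0 runs 2, rem=2, I/O yield, promote→Q0. Q0=[P2] Q1=[P1,P3] Q2=[]
t=10-12: P2@Q0 runs 2, rem=0, completes. Q0=[] Q1=[P1,P3] Q2=[]
t=12-15: P1@Q1 runs 3, rem=1, I/O yield, promote→Q0. Q0=[P1] Q1=[P3] Q2=[]
t=15-16: P1@Q0 runs 1, rem=0, completes. Q0=[] Q1=[P3] Q2=[]
t=16-19: P3@Q1 runs 3, rem=0, completes. Q0=[] Q1=[] Q2=[]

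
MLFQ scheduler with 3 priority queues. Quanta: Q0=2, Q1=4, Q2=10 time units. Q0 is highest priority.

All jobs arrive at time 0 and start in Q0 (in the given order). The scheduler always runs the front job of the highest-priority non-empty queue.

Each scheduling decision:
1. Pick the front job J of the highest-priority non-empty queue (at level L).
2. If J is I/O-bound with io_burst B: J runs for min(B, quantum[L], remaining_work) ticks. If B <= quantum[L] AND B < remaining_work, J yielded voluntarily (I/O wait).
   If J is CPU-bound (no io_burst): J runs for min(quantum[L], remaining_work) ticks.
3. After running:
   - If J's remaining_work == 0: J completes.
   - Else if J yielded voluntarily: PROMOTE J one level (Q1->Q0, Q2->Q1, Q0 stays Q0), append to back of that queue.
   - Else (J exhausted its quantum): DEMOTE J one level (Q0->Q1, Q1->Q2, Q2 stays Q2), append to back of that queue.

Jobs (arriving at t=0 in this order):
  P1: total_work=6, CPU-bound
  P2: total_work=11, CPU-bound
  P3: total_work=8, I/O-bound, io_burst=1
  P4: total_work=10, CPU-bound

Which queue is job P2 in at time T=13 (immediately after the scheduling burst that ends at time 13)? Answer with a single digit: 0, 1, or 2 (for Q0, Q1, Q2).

Answer: 1

Derivation:
t=0-2: P1@Q0 runs 2, rem=4, quantum used, demote→Q1. Q0=[P2,P3,P4] Q1=[P1] Q2=[]
t=2-4: P2@Q0 runs 2, rem=9, quantum used, demote→Q1. Q0=[P3,P4] Q1=[P1,P2] Q2=[]
t=4-5: P3@Q0 runs 1, rem=7, I/O yield, promote→Q0. Q0=[P4,P3] Q1=[P1,P2] Q2=[]
t=5-7: P4@Q0 runs 2, rem=8, quantum used, demote→Q1. Q0=[P3] Q1=[P1,P2,P4] Q2=[]
t=7-8: P3@Q0 runs 1, rem=6, I/O yield, promote→Q0. Q0=[P3] Q1=[P1,P2,P4] Q2=[]
t=8-9: P3@Q0 runs 1, rem=5, I/O yield, promote→Q0. Q0=[P3] Q1=[P1,P2,P4] Q2=[]
t=9-10: P3@Q0 runs 1, rem=4, I/O yield, promote→Q0. Q0=[P3] Q1=[P1,P2,P4] Q2=[]
t=10-11: P3@Q0 runs 1, rem=3, I/O yield, promote→Q0. Q0=[P3] Q1=[P1,P2,P4] Q2=[]
t=11-12: P3@Q0 runs 1, rem=2, I/O yield, promote→Q0. Q0=[P3] Q1=[P1,P2,P4] Q2=[]
t=12-13: P3@Q0 runs 1, rem=1, I/O yield, promote→Q0. Q0=[P3] Q1=[P1,P2,P4] Q2=[]
t=13-14: P3@Q0 runs 1, rem=0, completes. Q0=[] Q1=[P1,P2,P4] Q2=[]
t=14-18: P1@Q1 runs 4, rem=0, completes. Q0=[] Q1=[P2,P4] Q2=[]
t=18-22: P2@Q1 runs 4, rem=5, quantum used, demote→Q2. Q0=[] Q1=[P4] Q2=[P2]
t=22-26: P4@Q1 runs 4, rem=4, quantum used, demote→Q2. Q0=[] Q1=[] Q2=[P2,P4]
t=26-31: P2@Q2 runs 5, rem=0, completes. Q0=[] Q1=[] Q2=[P4]
t=31-35: P4@Q2 runs 4, rem=0, completes. Q0=[] Q1=[] Q2=[]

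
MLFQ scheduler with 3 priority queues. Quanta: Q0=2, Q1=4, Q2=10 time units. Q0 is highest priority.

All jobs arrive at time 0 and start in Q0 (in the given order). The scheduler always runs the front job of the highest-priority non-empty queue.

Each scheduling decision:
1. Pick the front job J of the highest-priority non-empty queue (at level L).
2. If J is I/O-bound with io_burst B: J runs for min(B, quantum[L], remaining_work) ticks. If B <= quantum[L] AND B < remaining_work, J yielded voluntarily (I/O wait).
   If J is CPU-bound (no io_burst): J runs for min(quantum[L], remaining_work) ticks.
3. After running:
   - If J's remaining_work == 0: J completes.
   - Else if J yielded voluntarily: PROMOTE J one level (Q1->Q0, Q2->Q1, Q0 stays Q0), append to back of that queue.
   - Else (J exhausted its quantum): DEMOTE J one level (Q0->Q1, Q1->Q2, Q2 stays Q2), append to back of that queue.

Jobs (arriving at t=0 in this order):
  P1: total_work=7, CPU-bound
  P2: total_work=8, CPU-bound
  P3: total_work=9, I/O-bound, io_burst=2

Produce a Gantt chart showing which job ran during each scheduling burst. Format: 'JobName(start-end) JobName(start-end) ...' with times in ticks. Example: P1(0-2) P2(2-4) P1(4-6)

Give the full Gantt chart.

t=0-2: P1@Q0 runs 2, rem=5, quantum used, demote→Q1. Q0=[P2,P3] Q1=[P1] Q2=[]
t=2-4: P2@Q0 runs 2, rem=6, quantum used, demote→Q1. Q0=[P3] Q1=[P1,P2] Q2=[]
t=4-6: P3@Q0 runs 2, rem=7, I/O yield, promote→Q0. Q0=[P3] Q1=[P1,P2] Q2=[]
t=6-8: P3@Q0 runs 2, rem=5, I/O yield, promote→Q0. Q0=[P3] Q1=[P1,P2] Q2=[]
t=8-10: P3@Q0 runs 2, rem=3, I/O yield, promote→Q0. Q0=[P3] Q1=[P1,P2] Q2=[]
t=10-12: P3@Q0 runs 2, rem=1, I/O yield, promote→Q0. Q0=[P3] Q1=[P1,P2] Q2=[]
t=12-13: P3@Q0 runs 1, rem=0, completes. Q0=[] Q1=[P1,P2] Q2=[]
t=13-17: P1@Q1 runs 4, rem=1, quantum used, demote→Q2. Q0=[] Q1=[P2] Q2=[P1]
t=17-21: P2@Q1 runs 4, rem=2, quantum used, demote→Q2. Q0=[] Q1=[] Q2=[P1,P2]
t=21-22: P1@Q2 runs 1, rem=0, completes. Q0=[] Q1=[] Q2=[P2]
t=22-24: P2@Q2 runs 2, rem=0, completes. Q0=[] Q1=[] Q2=[]

Answer: P1(0-2) P2(2-4) P3(4-6) P3(6-8) P3(8-10) P3(10-12) P3(12-13) P1(13-17) P2(17-21) P1(21-22) P2(22-24)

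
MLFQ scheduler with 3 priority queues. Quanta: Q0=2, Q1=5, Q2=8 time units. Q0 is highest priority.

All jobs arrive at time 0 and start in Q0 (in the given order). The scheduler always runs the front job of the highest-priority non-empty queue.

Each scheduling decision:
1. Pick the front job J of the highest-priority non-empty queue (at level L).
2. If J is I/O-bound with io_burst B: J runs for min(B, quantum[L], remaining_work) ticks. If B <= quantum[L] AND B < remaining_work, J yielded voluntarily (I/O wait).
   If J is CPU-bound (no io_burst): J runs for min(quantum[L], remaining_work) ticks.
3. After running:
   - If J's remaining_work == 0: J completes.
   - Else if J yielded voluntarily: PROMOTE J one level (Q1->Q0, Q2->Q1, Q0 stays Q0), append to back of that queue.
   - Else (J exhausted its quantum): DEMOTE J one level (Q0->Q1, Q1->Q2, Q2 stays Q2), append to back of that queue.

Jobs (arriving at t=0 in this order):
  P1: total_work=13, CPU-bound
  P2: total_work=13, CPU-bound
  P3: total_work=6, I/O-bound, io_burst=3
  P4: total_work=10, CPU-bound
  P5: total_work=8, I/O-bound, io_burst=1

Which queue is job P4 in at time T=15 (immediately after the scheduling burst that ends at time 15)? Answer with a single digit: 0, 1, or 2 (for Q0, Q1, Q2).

Answer: 1

Derivation:
t=0-2: P1@Q0 runs 2, rem=11, quantum used, demote→Q1. Q0=[P2,P3,P4,P5] Q1=[P1] Q2=[]
t=2-4: P2@Q0 runs 2, rem=11, quantum used, demote→Q1. Q0=[P3,P4,P5] Q1=[P1,P2] Q2=[]
t=4-6: P3@Q0 runs 2, rem=4, quantum used, demote→Q1. Q0=[P4,P5] Q1=[P1,P2,P3] Q2=[]
t=6-8: P4@Q0 runs 2, rem=8, quantum used, demote→Q1. Q0=[P5] Q1=[P1,P2,P3,P4] Q2=[]
t=8-9: P5@Q0 runs 1, rem=7, I/O yield, promote→Q0. Q0=[P5] Q1=[P1,P2,P3,P4] Q2=[]
t=9-10: P5@Q0 runs 1, rem=6, I/O yield, promote→Q0. Q0=[P5] Q1=[P1,P2,P3,P4] Q2=[]
t=10-11: P5@Q0 runs 1, rem=5, I/O yield, promote→Q0. Q0=[P5] Q1=[P1,P2,P3,P4] Q2=[]
t=11-12: P5@Q0 runs 1, rem=4, I/O yield, promote→Q0. Q0=[P5] Q1=[P1,P2,P3,P4] Q2=[]
t=12-13: P5@Q0 runs 1, rem=3, I/O yield, promote→Q0. Q0=[P5] Q1=[P1,P2,P3,P4] Q2=[]
t=13-14: P5@Q0 runs 1, rem=2, I/O yield, promote→Q0. Q0=[P5] Q1=[P1,P2,P3,P4] Q2=[]
t=14-15: P5@Q0 runs 1, rem=1, I/O yield, promote→Q0. Q0=[P5] Q1=[P1,P2,P3,P4] Q2=[]
t=15-16: P5@Q0 runs 1, rem=0, completes. Q0=[] Q1=[P1,P2,P3,P4] Q2=[]
t=16-21: P1@Q1 runs 5, rem=6, quantum used, demote→Q2. Q0=[] Q1=[P2,P3,P4] Q2=[P1]
t=21-26: P2@Q1 runs 5, rem=6, quantum used, demote→Q2. Q0=[] Q1=[P3,P4] Q2=[P1,P2]
t=26-29: P3@Q1 runs 3, rem=1, I/O yield, promote→Q0. Q0=[P3] Q1=[P4] Q2=[P1,P2]
t=29-30: P3@Q0 runs 1, rem=0, completes. Q0=[] Q1=[P4] Q2=[P1,P2]
t=30-35: P4@Q1 runs 5, rem=3, quantum used, demote→Q2. Q0=[] Q1=[] Q2=[P1,P2,P4]
t=35-41: P1@Q2 runs 6, rem=0, completes. Q0=[] Q1=[] Q2=[P2,P4]
t=41-47: P2@Q2 runs 6, rem=0, completes. Q0=[] Q1=[] Q2=[P4]
t=47-50: P4@Q2 runs 3, rem=0, completes. Q0=[] Q1=[] Q2=[]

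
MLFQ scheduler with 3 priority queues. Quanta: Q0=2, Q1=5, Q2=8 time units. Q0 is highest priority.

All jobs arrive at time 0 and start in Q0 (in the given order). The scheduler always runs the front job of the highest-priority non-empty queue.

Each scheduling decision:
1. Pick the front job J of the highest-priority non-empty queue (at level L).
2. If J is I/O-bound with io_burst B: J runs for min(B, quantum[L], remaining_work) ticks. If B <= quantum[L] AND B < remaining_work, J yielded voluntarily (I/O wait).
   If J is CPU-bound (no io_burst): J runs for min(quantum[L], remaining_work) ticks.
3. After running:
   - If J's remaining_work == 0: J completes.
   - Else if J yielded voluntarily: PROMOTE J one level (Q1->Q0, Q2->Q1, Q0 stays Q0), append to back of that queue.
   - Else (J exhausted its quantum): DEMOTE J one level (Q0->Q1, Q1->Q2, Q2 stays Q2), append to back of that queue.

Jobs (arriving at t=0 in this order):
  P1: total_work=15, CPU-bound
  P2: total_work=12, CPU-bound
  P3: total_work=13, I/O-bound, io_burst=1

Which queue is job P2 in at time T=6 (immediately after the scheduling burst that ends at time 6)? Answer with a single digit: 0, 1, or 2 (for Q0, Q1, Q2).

Answer: 1

Derivation:
t=0-2: P1@Q0 runs 2, rem=13, quantum used, demote→Q1. Q0=[P2,P3] Q1=[P1] Q2=[]
t=2-4: P2@Q0 runs 2, rem=10, quantum used, demote→Q1. Q0=[P3] Q1=[P1,P2] Q2=[]
t=4-5: P3@Q0 runs 1, rem=12, I/O yield, promote→Q0. Q0=[P3] Q1=[P1,P2] Q2=[]
t=5-6: P3@Q0 runs 1, rem=11, I/O yield, promote→Q0. Q0=[P3] Q1=[P1,P2] Q2=[]
t=6-7: P3@Q0 runs 1, rem=10, I/O yield, promote→Q0. Q0=[P3] Q1=[P1,P2] Q2=[]
t=7-8: P3@Q0 runs 1, rem=9, I/O yield, promote→Q0. Q0=[P3] Q1=[P1,P2] Q2=[]
t=8-9: P3@Q0 runs 1, rem=8, I/O yield, promote→Q0. Q0=[P3] Q1=[P1,P2] Q2=[]
t=9-10: P3@Q0 runs 1, rem=7, I/O yield, promote→Q0. Q0=[P3] Q1=[P1,P2] Q2=[]
t=10-11: P3@Q0 runs 1, rem=6, I/O yield, promote→Q0. Q0=[P3] Q1=[P1,P2] Q2=[]
t=11-12: P3@Q0 runs 1, rem=5, I/O yield, promote→Q0. Q0=[P3] Q1=[P1,P2] Q2=[]
t=12-13: P3@Q0 runs 1, rem=4, I/O yield, promote→Q0. Q0=[P3] Q1=[P1,P2] Q2=[]
t=13-14: P3@Q0 runs 1, rem=3, I/O yield, promote→Q0. Q0=[P3] Q1=[P1,P2] Q2=[]
t=14-15: P3@Q0 runs 1, rem=2, I/O yield, promote→Q0. Q0=[P3] Q1=[P1,P2] Q2=[]
t=15-16: P3@Q0 runs 1, rem=1, I/O yield, promote→Q0. Q0=[P3] Q1=[P1,P2] Q2=[]
t=16-17: P3@Q0 runs 1, rem=0, completes. Q0=[] Q1=[P1,P2] Q2=[]
t=17-22: P1@Q1 runs 5, rem=8, quantum used, demote→Q2. Q0=[] Q1=[P2] Q2=[P1]
t=22-27: P2@Q1 runs 5, rem=5, quantum used, demote→Q2. Q0=[] Q1=[] Q2=[P1,P2]
t=27-35: P1@Q2 runs 8, rem=0, completes. Q0=[] Q1=[] Q2=[P2]
t=35-40: P2@Q2 runs 5, rem=0, completes. Q0=[] Q1=[] Q2=[]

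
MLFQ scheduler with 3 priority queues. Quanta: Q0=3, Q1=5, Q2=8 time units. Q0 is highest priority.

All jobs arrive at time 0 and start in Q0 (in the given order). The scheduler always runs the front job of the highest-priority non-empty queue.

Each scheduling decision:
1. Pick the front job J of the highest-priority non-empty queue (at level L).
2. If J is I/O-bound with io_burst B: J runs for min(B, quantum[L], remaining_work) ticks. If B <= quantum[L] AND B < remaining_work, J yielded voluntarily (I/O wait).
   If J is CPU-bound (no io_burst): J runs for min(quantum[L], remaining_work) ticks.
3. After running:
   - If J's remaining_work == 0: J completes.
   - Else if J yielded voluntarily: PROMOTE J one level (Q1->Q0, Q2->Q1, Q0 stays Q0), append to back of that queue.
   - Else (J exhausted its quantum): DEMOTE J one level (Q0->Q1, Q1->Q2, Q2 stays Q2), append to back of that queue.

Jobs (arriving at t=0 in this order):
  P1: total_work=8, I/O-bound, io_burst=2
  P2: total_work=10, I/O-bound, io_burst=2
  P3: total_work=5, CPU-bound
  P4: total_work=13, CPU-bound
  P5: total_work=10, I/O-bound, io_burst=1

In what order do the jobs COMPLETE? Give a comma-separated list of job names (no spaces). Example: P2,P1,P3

Answer: P1,P2,P5,P3,P4

Derivation:
t=0-2: P1@Q0 runs 2, rem=6, I/O yield, promote→Q0. Q0=[P2,P3,P4,P5,P1] Q1=[] Q2=[]
t=2-4: P2@Q0 runs 2, rem=8, I/O yield, promote→Q0. Q0=[P3,P4,P5,P1,P2] Q1=[] Q2=[]
t=4-7: P3@Q0 runs 3, rem=2, quantum used, demote→Q1. Q0=[P4,P5,P1,P2] Q1=[P3] Q2=[]
t=7-10: P4@Q0 runs 3, rem=10, quantum used, demote→Q1. Q0=[P5,P1,P2] Q1=[P3,P4] Q2=[]
t=10-11: P5@Q0 runs 1, rem=9, I/O yield, promote→Q0. Q0=[P1,P2,P5] Q1=[P3,P4] Q2=[]
t=11-13: P1@Q0 runs 2, rem=4, I/O yield, promote→Q0. Q0=[P2,P5,P1] Q1=[P3,P4] Q2=[]
t=13-15: P2@Q0 runs 2, rem=6, I/O yield, promote→Q0. Q0=[P5,P1,P2] Q1=[P3,P4] Q2=[]
t=15-16: P5@Q0 runs 1, rem=8, I/O yield, promote→Q0. Q0=[P1,P2,P5] Q1=[P3,P4] Q2=[]
t=16-18: P1@Q0 runs 2, rem=2, I/O yield, promote→Q0. Q0=[P2,P5,P1] Q1=[P3,P4] Q2=[]
t=18-20: P2@Q0 runs 2, rem=4, I/O yield, promote→Q0. Q0=[P5,P1,P2] Q1=[P3,P4] Q2=[]
t=20-21: P5@Q0 runs 1, rem=7, I/O yield, promote→Q0. Q0=[P1,P2,P5] Q1=[P3,P4] Q2=[]
t=21-23: P1@Q0 runs 2, rem=0, completes. Q0=[P2,P5] Q1=[P3,P4] Q2=[]
t=23-25: P2@Q0 runs 2, rem=2, I/O yield, promote→Q0. Q0=[P5,P2] Q1=[P3,P4] Q2=[]
t=25-26: P5@Q0 runs 1, rem=6, I/O yield, promote→Q0. Q0=[P2,P5] Q1=[P3,P4] Q2=[]
t=26-28: P2@Q0 runs 2, rem=0, completes. Q0=[P5] Q1=[P3,P4] Q2=[]
t=28-29: P5@Q0 runs 1, rem=5, I/O yield, promote→Q0. Q0=[P5] Q1=[P3,P4] Q2=[]
t=29-30: P5@Q0 runs 1, rem=4, I/O yield, promote→Q0. Q0=[P5] Q1=[P3,P4] Q2=[]
t=30-31: P5@Q0 runs 1, rem=3, I/O yield, promote→Q0. Q0=[P5] Q1=[P3,P4] Q2=[]
t=31-32: P5@Q0 runs 1, rem=2, I/O yield, promote→Q0. Q0=[P5] Q1=[P3,P4] Q2=[]
t=32-33: P5@Q0 runs 1, rem=1, I/O yield, promote→Q0. Q0=[P5] Q1=[P3,P4] Q2=[]
t=33-34: P5@Q0 runs 1, rem=0, completes. Q0=[] Q1=[P3,P4] Q2=[]
t=34-36: P3@Q1 runs 2, rem=0, completes. Q0=[] Q1=[P4] Q2=[]
t=36-41: P4@Q1 runs 5, rem=5, quantum used, demote→Q2. Q0=[] Q1=[] Q2=[P4]
t=41-46: P4@Q2 runs 5, rem=0, completes. Q0=[] Q1=[] Q2=[]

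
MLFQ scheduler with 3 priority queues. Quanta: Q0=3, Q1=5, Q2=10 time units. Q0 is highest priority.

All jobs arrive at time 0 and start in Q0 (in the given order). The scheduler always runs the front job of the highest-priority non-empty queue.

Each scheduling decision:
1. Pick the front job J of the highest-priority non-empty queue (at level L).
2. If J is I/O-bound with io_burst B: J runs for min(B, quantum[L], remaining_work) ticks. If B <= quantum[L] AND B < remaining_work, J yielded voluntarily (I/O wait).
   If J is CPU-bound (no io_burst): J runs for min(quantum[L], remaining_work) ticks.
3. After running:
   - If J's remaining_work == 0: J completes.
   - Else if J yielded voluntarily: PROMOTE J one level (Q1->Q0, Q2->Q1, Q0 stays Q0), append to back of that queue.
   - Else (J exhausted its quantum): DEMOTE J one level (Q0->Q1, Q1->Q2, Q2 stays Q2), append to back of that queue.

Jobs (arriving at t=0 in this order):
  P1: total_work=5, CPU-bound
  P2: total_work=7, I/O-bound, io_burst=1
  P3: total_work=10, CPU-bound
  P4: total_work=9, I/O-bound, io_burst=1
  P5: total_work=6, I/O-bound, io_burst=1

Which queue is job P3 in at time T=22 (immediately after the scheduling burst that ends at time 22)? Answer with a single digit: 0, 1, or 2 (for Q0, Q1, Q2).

Answer: 1

Derivation:
t=0-3: P1@Q0 runs 3, rem=2, quantum used, demote→Q1. Q0=[P2,P3,P4,P5] Q1=[P1] Q2=[]
t=3-4: P2@Q0 runs 1, rem=6, I/O yield, promote→Q0. Q0=[P3,P4,P5,P2] Q1=[P1] Q2=[]
t=4-7: P3@Q0 runs 3, rem=7, quantum used, demote→Q1. Q0=[P4,P5,P2] Q1=[P1,P3] Q2=[]
t=7-8: P4@Q0 runs 1, rem=8, I/O yield, promote→Q0. Q0=[P5,P2,P4] Q1=[P1,P3] Q2=[]
t=8-9: P5@Q0 runs 1, rem=5, I/O yield, promote→Q0. Q0=[P2,P4,P5] Q1=[P1,P3] Q2=[]
t=9-10: P2@Q0 runs 1, rem=5, I/O yield, promote→Q0. Q0=[P4,P5,P2] Q1=[P1,P3] Q2=[]
t=10-11: P4@Q0 runs 1, rem=7, I/O yield, promote→Q0. Q0=[P5,P2,P4] Q1=[P1,P3] Q2=[]
t=11-12: P5@Q0 runs 1, rem=4, I/O yield, promote→Q0. Q0=[P2,P4,P5] Q1=[P1,P3] Q2=[]
t=12-13: P2@Q0 runs 1, rem=4, I/O yield, promote→Q0. Q0=[P4,P5,P2] Q1=[P1,P3] Q2=[]
t=13-14: P4@Q0 runs 1, rem=6, I/O yield, promote→Q0. Q0=[P5,P2,P4] Q1=[P1,P3] Q2=[]
t=14-15: P5@Q0 runs 1, rem=3, I/O yield, promote→Q0. Q0=[P2,P4,P5] Q1=[P1,P3] Q2=[]
t=15-16: P2@Q0 runs 1, rem=3, I/O yield, promote→Q0. Q0=[P4,P5,P2] Q1=[P1,P3] Q2=[]
t=16-17: P4@Q0 runs 1, rem=5, I/O yield, promote→Q0. Q0=[P5,P2,P4] Q1=[P1,P3] Q2=[]
t=17-18: P5@Q0 runs 1, rem=2, I/O yield, promote→Q0. Q0=[P2,P4,P5] Q1=[P1,P3] Q2=[]
t=18-19: P2@Q0 runs 1, rem=2, I/O yield, promote→Q0. Q0=[P4,P5,P2] Q1=[P1,P3] Q2=[]
t=19-20: P4@Q0 runs 1, rem=4, I/O yield, promote→Q0. Q0=[P5,P2,P4] Q1=[P1,P3] Q2=[]
t=20-21: P5@Q0 runs 1, rem=1, I/O yield, promote→Q0. Q0=[P2,P4,P5] Q1=[P1,P3] Q2=[]
t=21-22: P2@Q0 runs 1, rem=1, I/O yield, promote→Q0. Q0=[P4,P5,P2] Q1=[P1,P3] Q2=[]
t=22-23: P4@Q0 runs 1, rem=3, I/O yield, promote→Q0. Q0=[P5,P2,P4] Q1=[P1,P3] Q2=[]
t=23-24: P5@Q0 runs 1, rem=0, completes. Q0=[P2,P4] Q1=[P1,P3] Q2=[]
t=24-25: P2@Q0 runs 1, rem=0, completes. Q0=[P4] Q1=[P1,P3] Q2=[]
t=25-26: P4@Q0 runs 1, rem=2, I/O yield, promote→Q0. Q0=[P4] Q1=[P1,P3] Q2=[]
t=26-27: P4@Q0 runs 1, rem=1, I/O yield, promote→Q0. Q0=[P4] Q1=[P1,P3] Q2=[]
t=27-28: P4@Q0 runs 1, rem=0, completes. Q0=[] Q1=[P1,P3] Q2=[]
t=28-30: P1@Q1 runs 2, rem=0, completes. Q0=[] Q1=[P3] Q2=[]
t=30-35: P3@Q1 runs 5, rem=2, quantum used, demote→Q2. Q0=[] Q1=[] Q2=[P3]
t=35-37: P3@Q2 runs 2, rem=0, completes. Q0=[] Q1=[] Q2=[]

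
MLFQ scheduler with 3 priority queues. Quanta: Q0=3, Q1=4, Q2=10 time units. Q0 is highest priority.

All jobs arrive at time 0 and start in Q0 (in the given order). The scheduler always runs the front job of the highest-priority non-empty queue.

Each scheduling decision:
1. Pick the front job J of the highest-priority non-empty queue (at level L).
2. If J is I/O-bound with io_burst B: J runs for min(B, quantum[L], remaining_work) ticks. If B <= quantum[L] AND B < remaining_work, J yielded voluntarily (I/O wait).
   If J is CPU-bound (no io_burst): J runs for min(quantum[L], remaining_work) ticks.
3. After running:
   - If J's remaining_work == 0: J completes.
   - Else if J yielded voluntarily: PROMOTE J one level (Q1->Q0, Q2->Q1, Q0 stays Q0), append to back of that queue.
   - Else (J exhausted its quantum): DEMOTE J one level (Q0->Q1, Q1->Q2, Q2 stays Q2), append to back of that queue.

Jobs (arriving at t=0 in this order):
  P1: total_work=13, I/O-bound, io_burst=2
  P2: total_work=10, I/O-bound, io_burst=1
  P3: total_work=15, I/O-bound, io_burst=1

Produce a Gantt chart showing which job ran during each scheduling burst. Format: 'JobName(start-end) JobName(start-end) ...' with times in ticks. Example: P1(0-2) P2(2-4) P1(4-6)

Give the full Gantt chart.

t=0-2: P1@Q0 runs 2, rem=11, I/O yield, promote→Q0. Q0=[P2,P3,P1] Q1=[] Q2=[]
t=2-3: P2@Q0 runs 1, rem=9, I/O yield, promote→Q0. Q0=[P3,P1,P2] Q1=[] Q2=[]
t=3-4: P3@Q0 runs 1, rem=14, I/O yield, promote→Q0. Q0=[P1,P2,P3] Q1=[] Q2=[]
t=4-6: P1@Q0 runs 2, rem=9, I/O yield, promote→Q0. Q0=[P2,P3,P1] Q1=[] Q2=[]
t=6-7: P2@Q0 runs 1, rem=8, I/O yield, promote→Q0. Q0=[P3,P1,P2] Q1=[] Q2=[]
t=7-8: P3@Q0 runs 1, rem=13, I/O yield, promote→Q0. Q0=[P1,P2,P3] Q1=[] Q2=[]
t=8-10: P1@Q0 runs 2, rem=7, I/O yield, promote→Q0. Q0=[P2,P3,P1] Q1=[] Q2=[]
t=10-11: P2@Q0 runs 1, rem=7, I/O yield, promote→Q0. Q0=[P3,P1,P2] Q1=[] Q2=[]
t=11-12: P3@Q0 runs 1, rem=12, I/O yield, promote→Q0. Q0=[P1,P2,P3] Q1=[] Q2=[]
t=12-14: P1@Q0 runs 2, rem=5, I/O yield, promote→Q0. Q0=[P2,P3,P1] Q1=[] Q2=[]
t=14-15: P2@Q0 runs 1, rem=6, I/O yield, promote→Q0. Q0=[P3,P1,P2] Q1=[] Q2=[]
t=15-16: P3@Q0 runs 1, rem=11, I/O yield, promote→Q0. Q0=[P1,P2,P3] Q1=[] Q2=[]
t=16-18: P1@Q0 runs 2, rem=3, I/O yield, promote→Q0. Q0=[P2,P3,P1] Q1=[] Q2=[]
t=18-19: P2@Q0 runs 1, rem=5, I/O yield, promote→Q0. Q0=[P3,P1,P2] Q1=[] Q2=[]
t=19-20: P3@Q0 runs 1, rem=10, I/O yield, promote→Q0. Q0=[P1,P2,P3] Q1=[] Q2=[]
t=20-22: P1@Q0 runs 2, rem=1, I/O yield, promote→Q0. Q0=[P2,P3,P1] Q1=[] Q2=[]
t=22-23: P2@Q0 runs 1, rem=4, I/O yield, promote→Q0. Q0=[P3,P1,P2] Q1=[] Q2=[]
t=23-24: P3@Q0 runs 1, rem=9, I/O yield, promote→Q0. Q0=[P1,P2,P3] Q1=[] Q2=[]
t=24-25: P1@Q0 runs 1, rem=0, completes. Q0=[P2,P3] Q1=[] Q2=[]
t=25-26: P2@Q0 runs 1, rem=3, I/O yield, promote→Q0. Q0=[P3,P2] Q1=[] Q2=[]
t=26-27: P3@Q0 runs 1, rem=8, I/O yield, promote→Q0. Q0=[P2,P3] Q1=[] Q2=[]
t=27-28: P2@Q0 runs 1, rem=2, I/O yield, promote→Q0. Q0=[P3,P2] Q1=[] Q2=[]
t=28-29: P3@Q0 runs 1, rem=7, I/O yield, promote→Q0. Q0=[P2,P3] Q1=[] Q2=[]
t=29-30: P2@Q0 runs 1, rem=1, I/O yield, promote→Q0. Q0=[P3,P2] Q1=[] Q2=[]
t=30-31: P3@Q0 runs 1, rem=6, I/O yield, promote→Q0. Q0=[P2,P3] Q1=[] Q2=[]
t=31-32: P2@Q0 runs 1, rem=0, completes. Q0=[P3] Q1=[] Q2=[]
t=32-33: P3@Q0 runs 1, rem=5, I/O yield, promote→Q0. Q0=[P3] Q1=[] Q2=[]
t=33-34: P3@Q0 runs 1, rem=4, I/O yield, promote→Q0. Q0=[P3] Q1=[] Q2=[]
t=34-35: P3@Q0 runs 1, rem=3, I/O yield, promote→Q0. Q0=[P3] Q1=[] Q2=[]
t=35-36: P3@Q0 runs 1, rem=2, I/O yield, promote→Q0. Q0=[P3] Q1=[] Q2=[]
t=36-37: P3@Q0 runs 1, rem=1, I/O yield, promote→Q0. Q0=[P3] Q1=[] Q2=[]
t=37-38: P3@Q0 runs 1, rem=0, completes. Q0=[] Q1=[] Q2=[]

Answer: P1(0-2) P2(2-3) P3(3-4) P1(4-6) P2(6-7) P3(7-8) P1(8-10) P2(10-11) P3(11-12) P1(12-14) P2(14-15) P3(15-16) P1(16-18) P2(18-19) P3(19-20) P1(20-22) P2(22-23) P3(23-24) P1(24-25) P2(25-26) P3(26-27) P2(27-28) P3(28-29) P2(29-30) P3(30-31) P2(31-32) P3(32-33) P3(33-34) P3(34-35) P3(35-36) P3(36-37) P3(37-38)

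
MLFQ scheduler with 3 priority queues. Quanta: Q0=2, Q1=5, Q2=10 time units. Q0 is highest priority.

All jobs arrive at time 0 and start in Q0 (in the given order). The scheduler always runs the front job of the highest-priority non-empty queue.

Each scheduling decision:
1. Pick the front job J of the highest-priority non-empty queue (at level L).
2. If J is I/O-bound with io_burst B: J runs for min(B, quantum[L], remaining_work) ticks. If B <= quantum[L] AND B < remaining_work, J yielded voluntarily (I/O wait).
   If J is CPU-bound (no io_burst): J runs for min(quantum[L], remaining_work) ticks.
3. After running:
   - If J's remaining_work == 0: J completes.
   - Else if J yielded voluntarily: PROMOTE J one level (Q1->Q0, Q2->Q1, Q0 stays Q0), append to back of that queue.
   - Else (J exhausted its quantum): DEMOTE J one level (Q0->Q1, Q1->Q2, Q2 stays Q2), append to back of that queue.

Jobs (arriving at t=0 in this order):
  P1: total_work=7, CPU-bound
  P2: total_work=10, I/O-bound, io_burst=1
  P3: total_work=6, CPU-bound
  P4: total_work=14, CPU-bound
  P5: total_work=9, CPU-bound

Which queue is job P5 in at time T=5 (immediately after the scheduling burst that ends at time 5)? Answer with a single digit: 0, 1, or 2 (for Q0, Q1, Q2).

t=0-2: P1@Q0 runs 2, rem=5, quantum used, demote→Q1. Q0=[P2,P3,P4,P5] Q1=[P1] Q2=[]
t=2-3: P2@Q0 runs 1, rem=9, I/O yield, promote→Q0. Q0=[P3,P4,P5,P2] Q1=[P1] Q2=[]
t=3-5: P3@Q0 runs 2, rem=4, quantum used, demote→Q1. Q0=[P4,P5,P2] Q1=[P1,P3] Q2=[]
t=5-7: P4@Q0 runs 2, rem=12, quantum used, demote→Q1. Q0=[P5,P2] Q1=[P1,P3,P4] Q2=[]
t=7-9: P5@Q0 runs 2, rem=7, quantum used, demote→Q1. Q0=[P2] Q1=[P1,P3,P4,P5] Q2=[]
t=9-10: P2@Q0 runs 1, rem=8, I/O yield, promote→Q0. Q0=[P2] Q1=[P1,P3,P4,P5] Q2=[]
t=10-11: P2@Q0 runs 1, rem=7, I/O yield, promote→Q0. Q0=[P2] Q1=[P1,P3,P4,P5] Q2=[]
t=11-12: P2@Q0 runs 1, rem=6, I/O yield, promote→Q0. Q0=[P2] Q1=[P1,P3,P4,P5] Q2=[]
t=12-13: P2@Q0 runs 1, rem=5, I/O yield, promote→Q0. Q0=[P2] Q1=[P1,P3,P4,P5] Q2=[]
t=13-14: P2@Q0 runs 1, rem=4, I/O yield, promote→Q0. Q0=[P2] Q1=[P1,P3,P4,P5] Q2=[]
t=14-15: P2@Q0 runs 1, rem=3, I/O yield, promote→Q0. Q0=[P2] Q1=[P1,P3,P4,P5] Q2=[]
t=15-16: P2@Q0 runs 1, rem=2, I/O yield, promote→Q0. Q0=[P2] Q1=[P1,P3,P4,P5] Q2=[]
t=16-17: P2@Q0 runs 1, rem=1, I/O yield, promote→Q0. Q0=[P2] Q1=[P1,P3,P4,P5] Q2=[]
t=17-18: P2@Q0 runs 1, rem=0, completes. Q0=[] Q1=[P1,P3,P4,P5] Q2=[]
t=18-23: P1@Q1 runs 5, rem=0, completes. Q0=[] Q1=[P3,P4,P5] Q2=[]
t=23-27: P3@Q1 runs 4, rem=0, completes. Q0=[] Q1=[P4,P5] Q2=[]
t=27-32: P4@Q1 runs 5, rem=7, quantum used, demote→Q2. Q0=[] Q1=[P5] Q2=[P4]
t=32-37: P5@Q1 runs 5, rem=2, quantum used, demote→Q2. Q0=[] Q1=[] Q2=[P4,P5]
t=37-44: P4@Q2 runs 7, rem=0, completes. Q0=[] Q1=[] Q2=[P5]
t=44-46: P5@Q2 runs 2, rem=0, completes. Q0=[] Q1=[] Q2=[]

Answer: 0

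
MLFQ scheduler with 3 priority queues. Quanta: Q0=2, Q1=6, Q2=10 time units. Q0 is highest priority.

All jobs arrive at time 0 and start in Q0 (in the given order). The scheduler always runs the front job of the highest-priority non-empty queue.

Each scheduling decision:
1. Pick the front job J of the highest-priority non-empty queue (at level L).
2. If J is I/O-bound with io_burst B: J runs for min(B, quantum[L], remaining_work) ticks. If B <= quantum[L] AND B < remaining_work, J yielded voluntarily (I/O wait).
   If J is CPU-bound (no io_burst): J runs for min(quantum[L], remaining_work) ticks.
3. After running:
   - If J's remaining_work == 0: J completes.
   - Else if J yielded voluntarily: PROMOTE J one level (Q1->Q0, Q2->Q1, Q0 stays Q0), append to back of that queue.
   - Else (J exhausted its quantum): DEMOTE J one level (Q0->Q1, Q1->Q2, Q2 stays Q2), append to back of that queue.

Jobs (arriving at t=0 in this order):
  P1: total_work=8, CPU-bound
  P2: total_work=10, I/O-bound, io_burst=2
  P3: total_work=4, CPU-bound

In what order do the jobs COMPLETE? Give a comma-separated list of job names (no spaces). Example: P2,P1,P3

Answer: P2,P1,P3

Derivation:
t=0-2: P1@Q0 runs 2, rem=6, quantum used, demote→Q1. Q0=[P2,P3] Q1=[P1] Q2=[]
t=2-4: P2@Q0 runs 2, rem=8, I/O yield, promote→Q0. Q0=[P3,P2] Q1=[P1] Q2=[]
t=4-6: P3@Q0 runs 2, rem=2, quantum used, demote→Q1. Q0=[P2] Q1=[P1,P3] Q2=[]
t=6-8: P2@Q0 runs 2, rem=6, I/O yield, promote→Q0. Q0=[P2] Q1=[P1,P3] Q2=[]
t=8-10: P2@Q0 runs 2, rem=4, I/O yield, promote→Q0. Q0=[P2] Q1=[P1,P3] Q2=[]
t=10-12: P2@Q0 runs 2, rem=2, I/O yield, promote→Q0. Q0=[P2] Q1=[P1,P3] Q2=[]
t=12-14: P2@Q0 runs 2, rem=0, completes. Q0=[] Q1=[P1,P3] Q2=[]
t=14-20: P1@Q1 runs 6, rem=0, completes. Q0=[] Q1=[P3] Q2=[]
t=20-22: P3@Q1 runs 2, rem=0, completes. Q0=[] Q1=[] Q2=[]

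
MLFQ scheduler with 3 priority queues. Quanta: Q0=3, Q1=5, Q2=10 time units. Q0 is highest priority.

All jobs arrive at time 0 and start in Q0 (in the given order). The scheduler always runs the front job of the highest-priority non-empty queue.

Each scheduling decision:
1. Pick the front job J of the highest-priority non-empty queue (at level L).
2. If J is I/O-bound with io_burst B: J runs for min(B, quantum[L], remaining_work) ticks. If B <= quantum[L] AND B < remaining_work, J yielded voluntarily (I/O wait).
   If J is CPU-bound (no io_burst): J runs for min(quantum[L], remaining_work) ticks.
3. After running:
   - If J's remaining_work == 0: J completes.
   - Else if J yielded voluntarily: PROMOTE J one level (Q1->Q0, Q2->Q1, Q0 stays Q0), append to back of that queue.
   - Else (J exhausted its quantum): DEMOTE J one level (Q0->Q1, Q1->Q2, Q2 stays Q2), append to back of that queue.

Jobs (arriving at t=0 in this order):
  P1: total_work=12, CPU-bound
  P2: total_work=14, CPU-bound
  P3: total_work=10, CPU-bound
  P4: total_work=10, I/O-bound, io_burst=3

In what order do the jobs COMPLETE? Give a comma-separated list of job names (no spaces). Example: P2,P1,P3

t=0-3: P1@Q0 runs 3, rem=9, quantum used, demote→Q1. Q0=[P2,P3,P4] Q1=[P1] Q2=[]
t=3-6: P2@Q0 runs 3, rem=11, quantum used, demote→Q1. Q0=[P3,P4] Q1=[P1,P2] Q2=[]
t=6-9: P3@Q0 runs 3, rem=7, quantum used, demote→Q1. Q0=[P4] Q1=[P1,P2,P3] Q2=[]
t=9-12: P4@Q0 runs 3, rem=7, I/O yield, promote→Q0. Q0=[P4] Q1=[P1,P2,P3] Q2=[]
t=12-15: P4@Q0 runs 3, rem=4, I/O yield, promote→Q0. Q0=[P4] Q1=[P1,P2,P3] Q2=[]
t=15-18: P4@Q0 runs 3, rem=1, I/O yield, promote→Q0. Q0=[P4] Q1=[P1,P2,P3] Q2=[]
t=18-19: P4@Q0 runs 1, rem=0, completes. Q0=[] Q1=[P1,P2,P3] Q2=[]
t=19-24: P1@Q1 runs 5, rem=4, quantum used, demote→Q2. Q0=[] Q1=[P2,P3] Q2=[P1]
t=24-29: P2@Q1 runs 5, rem=6, quantum used, demote→Q2. Q0=[] Q1=[P3] Q2=[P1,P2]
t=29-34: P3@Q1 runs 5, rem=2, quantum used, demote→Q2. Q0=[] Q1=[] Q2=[P1,P2,P3]
t=34-38: P1@Q2 runs 4, rem=0, completes. Q0=[] Q1=[] Q2=[P2,P3]
t=38-44: P2@Q2 runs 6, rem=0, completes. Q0=[] Q1=[] Q2=[P3]
t=44-46: P3@Q2 runs 2, rem=0, completes. Q0=[] Q1=[] Q2=[]

Answer: P4,P1,P2,P3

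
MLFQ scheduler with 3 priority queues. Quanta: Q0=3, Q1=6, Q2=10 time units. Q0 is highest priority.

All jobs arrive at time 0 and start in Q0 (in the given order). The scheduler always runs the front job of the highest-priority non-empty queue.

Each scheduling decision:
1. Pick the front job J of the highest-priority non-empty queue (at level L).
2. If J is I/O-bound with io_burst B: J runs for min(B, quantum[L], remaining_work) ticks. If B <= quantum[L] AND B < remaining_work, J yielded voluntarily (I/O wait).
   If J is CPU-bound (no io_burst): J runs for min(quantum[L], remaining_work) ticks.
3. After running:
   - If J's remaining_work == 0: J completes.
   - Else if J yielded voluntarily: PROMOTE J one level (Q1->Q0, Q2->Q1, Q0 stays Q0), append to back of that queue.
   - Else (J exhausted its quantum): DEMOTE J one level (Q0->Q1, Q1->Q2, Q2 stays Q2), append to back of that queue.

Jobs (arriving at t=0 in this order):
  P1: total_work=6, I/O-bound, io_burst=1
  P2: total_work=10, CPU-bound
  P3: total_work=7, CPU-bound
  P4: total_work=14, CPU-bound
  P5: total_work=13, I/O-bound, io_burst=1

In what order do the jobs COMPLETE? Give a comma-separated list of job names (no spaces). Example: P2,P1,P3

Answer: P1,P5,P3,P2,P4

Derivation:
t=0-1: P1@Q0 runs 1, rem=5, I/O yield, promote→Q0. Q0=[P2,P3,P4,P5,P1] Q1=[] Q2=[]
t=1-4: P2@Q0 runs 3, rem=7, quantum used, demote→Q1. Q0=[P3,P4,P5,P1] Q1=[P2] Q2=[]
t=4-7: P3@Q0 runs 3, rem=4, quantum used, demote→Q1. Q0=[P4,P5,P1] Q1=[P2,P3] Q2=[]
t=7-10: P4@Q0 runs 3, rem=11, quantum used, demote→Q1. Q0=[P5,P1] Q1=[P2,P3,P4] Q2=[]
t=10-11: P5@Q0 runs 1, rem=12, I/O yield, promote→Q0. Q0=[P1,P5] Q1=[P2,P3,P4] Q2=[]
t=11-12: P1@Q0 runs 1, rem=4, I/O yield, promote→Q0. Q0=[P5,P1] Q1=[P2,P3,P4] Q2=[]
t=12-13: P5@Q0 runs 1, rem=11, I/O yield, promote→Q0. Q0=[P1,P5] Q1=[P2,P3,P4] Q2=[]
t=13-14: P1@Q0 runs 1, rem=3, I/O yield, promote→Q0. Q0=[P5,P1] Q1=[P2,P3,P4] Q2=[]
t=14-15: P5@Q0 runs 1, rem=10, I/O yield, promote→Q0. Q0=[P1,P5] Q1=[P2,P3,P4] Q2=[]
t=15-16: P1@Q0 runs 1, rem=2, I/O yield, promote→Q0. Q0=[P5,P1] Q1=[P2,P3,P4] Q2=[]
t=16-17: P5@Q0 runs 1, rem=9, I/O yield, promote→Q0. Q0=[P1,P5] Q1=[P2,P3,P4] Q2=[]
t=17-18: P1@Q0 runs 1, rem=1, I/O yield, promote→Q0. Q0=[P5,P1] Q1=[P2,P3,P4] Q2=[]
t=18-19: P5@Q0 runs 1, rem=8, I/O yield, promote→Q0. Q0=[P1,P5] Q1=[P2,P3,P4] Q2=[]
t=19-20: P1@Q0 runs 1, rem=0, completes. Q0=[P5] Q1=[P2,P3,P4] Q2=[]
t=20-21: P5@Q0 runs 1, rem=7, I/O yield, promote→Q0. Q0=[P5] Q1=[P2,P3,P4] Q2=[]
t=21-22: P5@Q0 runs 1, rem=6, I/O yield, promote→Q0. Q0=[P5] Q1=[P2,P3,P4] Q2=[]
t=22-23: P5@Q0 runs 1, rem=5, I/O yield, promote→Q0. Q0=[P5] Q1=[P2,P3,P4] Q2=[]
t=23-24: P5@Q0 runs 1, rem=4, I/O yield, promote→Q0. Q0=[P5] Q1=[P2,P3,P4] Q2=[]
t=24-25: P5@Q0 runs 1, rem=3, I/O yield, promote→Q0. Q0=[P5] Q1=[P2,P3,P4] Q2=[]
t=25-26: P5@Q0 runs 1, rem=2, I/O yield, promote→Q0. Q0=[P5] Q1=[P2,P3,P4] Q2=[]
t=26-27: P5@Q0 runs 1, rem=1, I/O yield, promote→Q0. Q0=[P5] Q1=[P2,P3,P4] Q2=[]
t=27-28: P5@Q0 runs 1, rem=0, completes. Q0=[] Q1=[P2,P3,P4] Q2=[]
t=28-34: P2@Q1 runs 6, rem=1, quantum used, demote→Q2. Q0=[] Q1=[P3,P4] Q2=[P2]
t=34-38: P3@Q1 runs 4, rem=0, completes. Q0=[] Q1=[P4] Q2=[P2]
t=38-44: P4@Q1 runs 6, rem=5, quantum used, demote→Q2. Q0=[] Q1=[] Q2=[P2,P4]
t=44-45: P2@Q2 runs 1, rem=0, completes. Q0=[] Q1=[] Q2=[P4]
t=45-50: P4@Q2 runs 5, rem=0, completes. Q0=[] Q1=[] Q2=[]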